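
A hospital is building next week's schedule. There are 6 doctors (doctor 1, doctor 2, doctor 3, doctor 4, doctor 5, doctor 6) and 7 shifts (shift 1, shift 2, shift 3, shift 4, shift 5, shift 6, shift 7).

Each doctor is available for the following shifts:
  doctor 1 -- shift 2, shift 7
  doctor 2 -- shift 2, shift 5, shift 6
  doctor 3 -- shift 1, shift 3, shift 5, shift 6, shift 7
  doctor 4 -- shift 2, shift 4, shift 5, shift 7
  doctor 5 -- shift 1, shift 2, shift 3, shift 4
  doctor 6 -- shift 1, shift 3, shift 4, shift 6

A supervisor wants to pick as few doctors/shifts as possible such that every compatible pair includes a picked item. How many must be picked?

A maximum matching has 6 edges (e.g. doctor 1–shift 2, doctor 2–shift 5, doctor 3–shift 7, doctor 4–shift 4, doctor 5–shift 3, doctor 6–shift 6).
By König's theorem the minimum vertex cover has the same size. One such cover is {doctor 1, doctor 2, doctor 3, doctor 4, doctor 5, doctor 6}.

6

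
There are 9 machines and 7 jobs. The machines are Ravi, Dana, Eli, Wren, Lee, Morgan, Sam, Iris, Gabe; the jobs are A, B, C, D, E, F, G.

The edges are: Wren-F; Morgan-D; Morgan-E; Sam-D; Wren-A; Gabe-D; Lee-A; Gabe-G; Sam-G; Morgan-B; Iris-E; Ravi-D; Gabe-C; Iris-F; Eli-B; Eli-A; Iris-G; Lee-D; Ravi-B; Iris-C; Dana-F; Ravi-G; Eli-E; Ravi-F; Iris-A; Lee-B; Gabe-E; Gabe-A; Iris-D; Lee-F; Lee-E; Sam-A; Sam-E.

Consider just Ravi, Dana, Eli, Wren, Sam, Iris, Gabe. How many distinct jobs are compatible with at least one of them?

The union of neighbours of {Ravi, Dana, Eli, Wren, Sam, Iris, Gabe} is {A, B, C, D, E, F, G}, which has 7 elements.
Since |N(S)| = 7 ≥ |S| = 7, Hall's condition holds for this subset.

7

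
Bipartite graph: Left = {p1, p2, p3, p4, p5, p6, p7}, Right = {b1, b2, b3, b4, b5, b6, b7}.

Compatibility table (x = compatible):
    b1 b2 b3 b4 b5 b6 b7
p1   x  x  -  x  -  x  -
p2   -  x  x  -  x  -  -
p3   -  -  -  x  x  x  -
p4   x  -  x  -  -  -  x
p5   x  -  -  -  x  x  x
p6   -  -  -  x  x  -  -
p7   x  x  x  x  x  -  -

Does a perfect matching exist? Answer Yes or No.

A valid assignment of size 7: p1–b2, p2–b3, p3–b4, p4–b7, p5–b6, p6–b5, p7–b1.
Every left vertex is matched, so this is a perfect matching.

Yes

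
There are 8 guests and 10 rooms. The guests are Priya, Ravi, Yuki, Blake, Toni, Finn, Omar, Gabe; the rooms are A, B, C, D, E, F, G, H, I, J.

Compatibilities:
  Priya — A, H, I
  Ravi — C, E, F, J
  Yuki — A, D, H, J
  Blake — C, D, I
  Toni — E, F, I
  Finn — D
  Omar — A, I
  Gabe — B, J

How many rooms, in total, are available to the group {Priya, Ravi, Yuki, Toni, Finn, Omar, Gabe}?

The union of neighbours of {Priya, Ravi, Yuki, Toni, Finn, Omar, Gabe} is {A, B, C, D, E, F, H, I, J}, which has 9 elements.
Since |N(S)| = 9 ≥ |S| = 7, Hall's condition holds for this subset.

9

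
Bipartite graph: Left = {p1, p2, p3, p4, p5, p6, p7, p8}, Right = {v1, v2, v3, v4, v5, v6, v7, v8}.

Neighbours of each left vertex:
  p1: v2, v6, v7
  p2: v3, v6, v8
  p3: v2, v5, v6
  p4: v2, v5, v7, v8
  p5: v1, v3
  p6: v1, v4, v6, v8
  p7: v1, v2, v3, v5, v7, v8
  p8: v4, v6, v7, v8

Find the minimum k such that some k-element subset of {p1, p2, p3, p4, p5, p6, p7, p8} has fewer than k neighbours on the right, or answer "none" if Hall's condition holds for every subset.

A matching saturating every left vertex exists, for instance p1→v7, p2→v3, p3→v2, p4→v8, p5→v1, p6→v4, p7→v5, p8→v6.
By Hall's marriage theorem, this means |N(S)| ≥ |S| for every subset S, so no violating subset exists.

none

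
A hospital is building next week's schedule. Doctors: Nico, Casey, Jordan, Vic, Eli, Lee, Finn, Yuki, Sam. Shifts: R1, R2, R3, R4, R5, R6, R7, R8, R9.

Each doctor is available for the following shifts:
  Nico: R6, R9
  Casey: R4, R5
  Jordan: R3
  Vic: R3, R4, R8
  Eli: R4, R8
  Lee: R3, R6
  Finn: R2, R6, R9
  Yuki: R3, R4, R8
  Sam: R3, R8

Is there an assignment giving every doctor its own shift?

No

The set {Jordan, Vic, Eli, Yuki, Sam} has only 3 neighbours ({R3, R4, R8}), so by Hall's theorem at most 7 of the 9 doctors can be matched.
Hence no matching covers every doctor.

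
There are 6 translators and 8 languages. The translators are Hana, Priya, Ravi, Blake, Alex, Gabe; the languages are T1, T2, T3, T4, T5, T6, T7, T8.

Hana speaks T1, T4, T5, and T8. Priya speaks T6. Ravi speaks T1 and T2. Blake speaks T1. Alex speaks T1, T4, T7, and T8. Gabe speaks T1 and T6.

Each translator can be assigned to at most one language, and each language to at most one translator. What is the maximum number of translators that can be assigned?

One maximum matching: Hana→T5, Priya→T6, Ravi→T2, Blake→T1, Alex→T8.
The set {Priya, Blake, Gabe} has only 2 neighbours ({T1, T6}), so by Hall's theorem at most 5 of the 6 translators can be matched.

5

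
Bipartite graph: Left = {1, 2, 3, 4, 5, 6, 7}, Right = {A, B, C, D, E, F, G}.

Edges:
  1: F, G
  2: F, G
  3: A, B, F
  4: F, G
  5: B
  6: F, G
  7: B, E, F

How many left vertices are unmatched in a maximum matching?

2

For example, pair 1-G, 2-F, 3-A, 5-B, 7-E.
The set {1, 2, 4, 6} has only 2 neighbours ({F, G}), so by Hall's theorem at most 5 of the 7 left vertices can be matched.
That matches 5 of the 7, leaving 2 unmatched; no matching can do better.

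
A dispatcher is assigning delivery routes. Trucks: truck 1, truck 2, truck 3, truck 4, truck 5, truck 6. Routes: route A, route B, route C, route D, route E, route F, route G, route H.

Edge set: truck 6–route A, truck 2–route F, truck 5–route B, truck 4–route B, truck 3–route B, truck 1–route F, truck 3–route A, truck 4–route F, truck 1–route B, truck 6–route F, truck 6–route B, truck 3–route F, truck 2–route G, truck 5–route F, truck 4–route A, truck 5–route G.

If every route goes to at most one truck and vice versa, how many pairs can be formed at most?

4

One maximum matching: truck 1→route F, truck 2→route G, truck 3→route A, truck 4→route B.
The set {truck 1, truck 2, truck 3, truck 4, truck 5, truck 6} has only 4 neighbours ({route A, route B, route F, route G}), so by Hall's theorem at most 4 of the 6 trucks can be matched.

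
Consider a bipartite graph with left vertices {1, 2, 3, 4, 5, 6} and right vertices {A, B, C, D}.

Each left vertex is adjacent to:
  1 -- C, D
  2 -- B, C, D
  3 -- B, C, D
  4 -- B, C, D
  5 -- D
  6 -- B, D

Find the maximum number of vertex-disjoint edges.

3

One maximum matching: 1–D, 2–C, 3–B.
The set {1, 2, 3, 4, 5, 6} has only 3 neighbours ({B, C, D}), so by Hall's theorem at most 3 of the 6 left vertices can be matched.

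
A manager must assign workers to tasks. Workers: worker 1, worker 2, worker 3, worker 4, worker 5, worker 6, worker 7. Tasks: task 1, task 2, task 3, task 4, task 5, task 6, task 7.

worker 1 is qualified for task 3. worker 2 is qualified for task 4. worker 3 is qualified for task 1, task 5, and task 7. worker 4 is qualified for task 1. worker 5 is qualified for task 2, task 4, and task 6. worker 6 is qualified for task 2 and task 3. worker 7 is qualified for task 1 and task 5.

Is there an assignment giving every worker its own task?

A valid assignment of size 7: worker 1–task 3, worker 2–task 4, worker 3–task 7, worker 4–task 1, worker 5–task 6, worker 6–task 2, worker 7–task 5.
All 7 workers are covered.

Yes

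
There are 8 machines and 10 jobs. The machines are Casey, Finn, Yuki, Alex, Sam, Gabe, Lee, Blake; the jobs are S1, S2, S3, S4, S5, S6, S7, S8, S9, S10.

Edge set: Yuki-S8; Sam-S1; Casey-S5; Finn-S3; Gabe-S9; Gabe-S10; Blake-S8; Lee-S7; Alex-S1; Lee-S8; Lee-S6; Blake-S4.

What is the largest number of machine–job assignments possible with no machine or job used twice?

One maximum matching: Casey–S5, Finn–S3, Yuki–S8, Alex–S1, Gabe–S10, Lee–S7, Blake–S4.
The set {Alex, Sam} has only 1 neighbour ({S1}), so by Hall's theorem at most 7 of the 8 machines can be matched.

7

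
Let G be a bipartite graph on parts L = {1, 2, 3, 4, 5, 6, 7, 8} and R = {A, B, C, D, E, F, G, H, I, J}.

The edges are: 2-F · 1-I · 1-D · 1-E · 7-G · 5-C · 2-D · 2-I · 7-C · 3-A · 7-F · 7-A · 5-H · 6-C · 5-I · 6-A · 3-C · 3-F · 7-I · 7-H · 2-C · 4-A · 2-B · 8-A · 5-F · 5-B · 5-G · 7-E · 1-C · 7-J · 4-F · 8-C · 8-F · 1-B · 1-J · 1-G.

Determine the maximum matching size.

7

For example, pair 1-G, 2-B, 3-F, 4-A, 5-H, 6-C, 7-J.
The set {3, 4, 6, 8} has only 3 neighbours ({A, C, F}), so by Hall's theorem at most 7 of the 8 left vertices can be matched.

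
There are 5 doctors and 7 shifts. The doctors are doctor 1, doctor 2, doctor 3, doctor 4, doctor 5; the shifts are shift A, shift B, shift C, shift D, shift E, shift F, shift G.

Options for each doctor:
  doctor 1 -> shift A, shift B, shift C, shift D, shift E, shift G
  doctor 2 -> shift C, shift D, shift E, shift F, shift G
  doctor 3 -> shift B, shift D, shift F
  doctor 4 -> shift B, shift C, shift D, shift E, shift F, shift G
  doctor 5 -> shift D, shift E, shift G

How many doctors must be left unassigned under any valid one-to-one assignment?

0

One maximum matching: doctor 1→shift A, doctor 2→shift D, doctor 3→shift B, doctor 4→shift F, doctor 5→shift G.
All 5 doctors are matched, so no larger matching exists.
That matches 5 of the 5, leaving 0 unmatched; no matching can do better.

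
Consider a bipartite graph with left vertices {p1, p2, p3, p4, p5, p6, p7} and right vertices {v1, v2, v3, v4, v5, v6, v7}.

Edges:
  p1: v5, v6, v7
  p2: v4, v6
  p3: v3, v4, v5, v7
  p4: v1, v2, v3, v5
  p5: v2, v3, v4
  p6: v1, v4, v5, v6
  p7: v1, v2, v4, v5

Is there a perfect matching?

Yes

One maximum matching: p1→v5, p2→v6, p3→v7, p4→v3, p5→v4, p6→v1, p7→v2.
All 7 left vertices are covered.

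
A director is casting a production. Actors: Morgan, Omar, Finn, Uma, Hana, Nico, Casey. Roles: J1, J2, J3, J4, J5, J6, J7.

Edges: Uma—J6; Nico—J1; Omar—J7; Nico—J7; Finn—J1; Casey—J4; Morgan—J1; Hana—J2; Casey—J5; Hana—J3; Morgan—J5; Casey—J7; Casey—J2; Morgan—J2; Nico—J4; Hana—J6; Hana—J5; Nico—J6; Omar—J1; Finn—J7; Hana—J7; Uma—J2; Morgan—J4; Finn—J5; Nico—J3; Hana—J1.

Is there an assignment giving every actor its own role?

Yes

One maximum matching: Morgan–J4, Omar–J1, Finn–J5, Uma–J2, Hana–J6, Nico–J3, Casey–J7.
All 7 actors are covered.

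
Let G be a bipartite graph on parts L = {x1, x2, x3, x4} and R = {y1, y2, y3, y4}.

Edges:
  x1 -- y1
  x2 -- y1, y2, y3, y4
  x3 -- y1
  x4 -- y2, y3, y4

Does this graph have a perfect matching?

The set {x1, x3} has only 1 neighbour ({y1}), so by Hall's theorem at most 3 of the 4 left vertices can be matched.
Hence no matching covers every left vertex.

No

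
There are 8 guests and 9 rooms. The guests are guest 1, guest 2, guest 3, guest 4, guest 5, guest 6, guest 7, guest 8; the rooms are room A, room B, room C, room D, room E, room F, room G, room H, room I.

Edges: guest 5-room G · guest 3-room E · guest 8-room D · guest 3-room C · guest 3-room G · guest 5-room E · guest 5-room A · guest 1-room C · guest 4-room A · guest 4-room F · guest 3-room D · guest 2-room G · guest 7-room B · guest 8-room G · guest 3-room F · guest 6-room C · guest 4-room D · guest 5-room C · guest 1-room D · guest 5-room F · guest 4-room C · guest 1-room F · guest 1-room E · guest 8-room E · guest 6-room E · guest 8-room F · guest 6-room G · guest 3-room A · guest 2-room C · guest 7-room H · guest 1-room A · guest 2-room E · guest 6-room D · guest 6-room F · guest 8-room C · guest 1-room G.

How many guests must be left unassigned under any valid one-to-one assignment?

1

A valid assignment of size 7: guest 1–room C, guest 2–room G, guest 3–room E, guest 4–room F, guest 5–room A, guest 6–room D, guest 7–room H.
The set {guest 1, guest 2, guest 3, guest 4, guest 5, guest 6, guest 8} has only 6 neighbours ({room A, room C, room D, room E, room F, room G}), so by Hall's theorem at most 7 of the 8 guests can be matched.
That matches 7 of the 8, leaving 1 unmatched; no matching can do better.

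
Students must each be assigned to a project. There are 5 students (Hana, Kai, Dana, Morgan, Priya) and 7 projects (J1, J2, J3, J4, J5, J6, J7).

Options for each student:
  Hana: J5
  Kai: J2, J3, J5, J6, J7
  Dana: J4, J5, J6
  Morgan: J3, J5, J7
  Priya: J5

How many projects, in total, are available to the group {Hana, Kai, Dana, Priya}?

6

The union of neighbours of {Hana, Kai, Dana, Priya} is {J2, J3, J4, J5, J6, J7}, which has 6 elements.
Since |N(S)| = 6 ≥ |S| = 4, Hall's condition holds for this subset.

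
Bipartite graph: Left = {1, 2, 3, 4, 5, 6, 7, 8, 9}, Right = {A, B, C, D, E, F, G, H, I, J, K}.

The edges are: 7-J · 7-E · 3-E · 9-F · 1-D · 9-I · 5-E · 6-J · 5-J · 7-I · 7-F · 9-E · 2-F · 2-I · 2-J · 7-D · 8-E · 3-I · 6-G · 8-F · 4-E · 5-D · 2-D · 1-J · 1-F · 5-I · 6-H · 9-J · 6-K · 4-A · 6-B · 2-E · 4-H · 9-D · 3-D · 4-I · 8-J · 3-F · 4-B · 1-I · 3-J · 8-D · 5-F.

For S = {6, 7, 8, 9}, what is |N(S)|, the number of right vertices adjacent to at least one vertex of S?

The union of neighbours of {6, 7, 8, 9} is {B, D, E, F, G, H, I, J, K}, which has 9 elements.
Since |N(S)| = 9 ≥ |S| = 4, Hall's condition holds for this subset.

9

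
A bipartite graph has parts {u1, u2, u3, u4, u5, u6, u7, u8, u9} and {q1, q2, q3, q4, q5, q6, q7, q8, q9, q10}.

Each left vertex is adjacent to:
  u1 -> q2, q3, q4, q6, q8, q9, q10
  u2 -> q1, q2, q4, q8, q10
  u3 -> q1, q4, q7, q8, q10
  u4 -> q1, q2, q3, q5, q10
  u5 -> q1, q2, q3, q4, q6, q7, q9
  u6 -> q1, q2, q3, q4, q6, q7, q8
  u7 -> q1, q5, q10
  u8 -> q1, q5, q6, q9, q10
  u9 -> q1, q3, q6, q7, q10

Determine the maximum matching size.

A valid assignment of size 9: u1→q9, u2→q8, u3→q4, u4→q2, u5→q3, u6→q7, u7→q10, u8→q1, u9→q6.
All 9 left vertices are matched, so no larger matching exists.

9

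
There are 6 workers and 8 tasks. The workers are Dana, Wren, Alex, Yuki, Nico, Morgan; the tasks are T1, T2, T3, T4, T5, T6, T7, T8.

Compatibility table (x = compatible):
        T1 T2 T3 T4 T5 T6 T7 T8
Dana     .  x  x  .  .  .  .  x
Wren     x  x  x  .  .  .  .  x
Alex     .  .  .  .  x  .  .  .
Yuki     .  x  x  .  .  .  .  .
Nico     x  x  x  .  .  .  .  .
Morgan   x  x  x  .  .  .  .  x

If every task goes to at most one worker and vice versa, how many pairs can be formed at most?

A valid assignment of size 5: Dana-T8, Wren-T1, Alex-T5, Yuki-T3, Nico-T2.
The set {Dana, Wren, Yuki, Nico, Morgan} has only 4 neighbours ({T1, T2, T3, T8}), so by Hall's theorem at most 5 of the 6 workers can be matched.

5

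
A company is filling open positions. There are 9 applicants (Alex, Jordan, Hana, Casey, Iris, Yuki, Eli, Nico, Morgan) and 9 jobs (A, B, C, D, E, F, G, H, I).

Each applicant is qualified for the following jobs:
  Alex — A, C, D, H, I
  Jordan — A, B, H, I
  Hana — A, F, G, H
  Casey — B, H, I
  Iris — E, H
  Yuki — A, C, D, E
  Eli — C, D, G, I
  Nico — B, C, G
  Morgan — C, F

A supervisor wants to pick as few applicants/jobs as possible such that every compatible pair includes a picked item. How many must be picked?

9

A maximum matching has 9 edges (e.g. Alex–D, Jordan–A, Hana–G, Casey–I, Iris–H, Yuki–E, Eli–C, Nico–B, Morgan–F).
By König's theorem the minimum vertex cover has the same size. One such cover is {Alex, Jordan, Hana, Casey, Iris, Yuki, Eli, Nico, Morgan}.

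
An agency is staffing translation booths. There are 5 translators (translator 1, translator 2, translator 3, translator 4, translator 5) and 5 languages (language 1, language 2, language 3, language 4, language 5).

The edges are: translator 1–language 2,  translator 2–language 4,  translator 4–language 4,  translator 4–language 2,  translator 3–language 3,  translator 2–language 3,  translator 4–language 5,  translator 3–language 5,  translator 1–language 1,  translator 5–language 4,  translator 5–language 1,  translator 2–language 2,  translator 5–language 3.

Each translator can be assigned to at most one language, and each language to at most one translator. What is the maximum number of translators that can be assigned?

For example, pair translator 1-language 1, translator 2-language 2, translator 3-language 3, translator 4-language 5, translator 5-language 4.
All 5 translators are matched, so no larger matching exists.

5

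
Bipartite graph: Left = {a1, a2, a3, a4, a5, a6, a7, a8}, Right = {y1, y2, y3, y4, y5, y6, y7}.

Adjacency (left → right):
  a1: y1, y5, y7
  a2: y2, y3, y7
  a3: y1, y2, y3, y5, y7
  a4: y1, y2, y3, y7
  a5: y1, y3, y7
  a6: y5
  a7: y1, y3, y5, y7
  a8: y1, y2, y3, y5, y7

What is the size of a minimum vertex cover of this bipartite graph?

The 5 edges a1–y7, a2–y2, a3–y5, a4–y1, a5–y3 form a matching, so any vertex cover needs at least 5 vertices (one per matched edge).
Conversely {y1, y2, y3, y5, y7} meets every edge and has exactly 5 vertices, so 5 is optimal.

5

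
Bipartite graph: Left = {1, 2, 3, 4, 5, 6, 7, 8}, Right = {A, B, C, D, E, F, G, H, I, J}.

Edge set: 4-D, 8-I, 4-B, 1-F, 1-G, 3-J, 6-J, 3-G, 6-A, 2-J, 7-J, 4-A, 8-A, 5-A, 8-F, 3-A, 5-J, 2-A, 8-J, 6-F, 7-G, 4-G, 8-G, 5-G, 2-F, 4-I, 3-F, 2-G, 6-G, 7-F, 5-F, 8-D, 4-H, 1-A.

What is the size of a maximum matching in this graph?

For example, pair 1-A, 2-G, 3-F, 4-H, 5-J, 8-D.
The set {1, 2, 3, 5, 6, 7} has only 4 neighbours ({A, F, G, J}), so by Hall's theorem at most 6 of the 8 left vertices can be matched.

6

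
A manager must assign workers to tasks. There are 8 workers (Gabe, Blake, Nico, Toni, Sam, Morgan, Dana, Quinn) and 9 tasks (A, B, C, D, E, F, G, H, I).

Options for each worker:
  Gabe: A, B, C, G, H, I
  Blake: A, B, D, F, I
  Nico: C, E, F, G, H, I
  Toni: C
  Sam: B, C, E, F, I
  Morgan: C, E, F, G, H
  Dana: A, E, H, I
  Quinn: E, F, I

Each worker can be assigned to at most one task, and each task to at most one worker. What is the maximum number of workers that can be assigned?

8

One maximum matching: Gabe→A, Blake→B, Nico→G, Toni→C, Sam→F, Morgan→H, Dana→I, Quinn→E.
This saturates every worker, so 8 is the maximum.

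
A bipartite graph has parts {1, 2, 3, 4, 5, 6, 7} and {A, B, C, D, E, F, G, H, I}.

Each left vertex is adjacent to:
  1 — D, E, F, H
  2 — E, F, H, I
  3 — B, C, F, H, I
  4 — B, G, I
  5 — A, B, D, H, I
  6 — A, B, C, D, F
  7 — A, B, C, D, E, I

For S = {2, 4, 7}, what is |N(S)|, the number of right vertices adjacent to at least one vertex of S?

9

The union of neighbours of {2, 4, 7} is {A, B, C, D, E, F, G, H, I}, which has 9 elements.
Since |N(S)| = 9 ≥ |S| = 3, Hall's condition holds for this subset.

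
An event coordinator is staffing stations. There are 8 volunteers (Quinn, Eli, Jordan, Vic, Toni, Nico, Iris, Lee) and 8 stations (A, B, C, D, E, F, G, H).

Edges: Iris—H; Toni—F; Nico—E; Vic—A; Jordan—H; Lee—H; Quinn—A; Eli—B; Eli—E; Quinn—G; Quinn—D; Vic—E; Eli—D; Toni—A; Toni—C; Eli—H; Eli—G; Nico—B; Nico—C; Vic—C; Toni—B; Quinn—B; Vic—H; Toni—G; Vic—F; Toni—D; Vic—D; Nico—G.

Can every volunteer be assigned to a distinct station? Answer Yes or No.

No

The set {Jordan, Iris, Lee} has only 1 neighbour ({H}), so by Hall's theorem at most 6 of the 8 volunteers can be matched.
Hence no matching covers every volunteer.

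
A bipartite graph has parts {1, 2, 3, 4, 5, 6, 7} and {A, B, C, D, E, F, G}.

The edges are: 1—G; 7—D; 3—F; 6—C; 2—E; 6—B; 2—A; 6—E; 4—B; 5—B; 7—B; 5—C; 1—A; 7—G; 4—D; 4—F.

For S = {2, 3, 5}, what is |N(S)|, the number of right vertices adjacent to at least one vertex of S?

5

The union of neighbours of {2, 3, 5} is {A, B, C, E, F}, which has 5 elements.
Since |N(S)| = 5 ≥ |S| = 3, Hall's condition holds for this subset.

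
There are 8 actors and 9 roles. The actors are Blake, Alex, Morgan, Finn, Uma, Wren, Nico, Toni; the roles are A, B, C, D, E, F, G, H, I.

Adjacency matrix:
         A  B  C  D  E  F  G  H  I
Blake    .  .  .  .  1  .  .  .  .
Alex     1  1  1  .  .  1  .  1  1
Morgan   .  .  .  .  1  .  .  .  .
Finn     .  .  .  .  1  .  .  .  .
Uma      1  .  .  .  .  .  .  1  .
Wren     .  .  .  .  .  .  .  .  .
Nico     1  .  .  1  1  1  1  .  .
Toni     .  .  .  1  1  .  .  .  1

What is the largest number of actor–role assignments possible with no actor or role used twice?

5

One maximum matching: Blake→E, Alex→A, Uma→H, Nico→G, Toni→D.
The set {Blake, Morgan, Finn, Wren} has only 1 neighbour ({E}), so by Hall's theorem at most 5 of the 8 actors can be matched.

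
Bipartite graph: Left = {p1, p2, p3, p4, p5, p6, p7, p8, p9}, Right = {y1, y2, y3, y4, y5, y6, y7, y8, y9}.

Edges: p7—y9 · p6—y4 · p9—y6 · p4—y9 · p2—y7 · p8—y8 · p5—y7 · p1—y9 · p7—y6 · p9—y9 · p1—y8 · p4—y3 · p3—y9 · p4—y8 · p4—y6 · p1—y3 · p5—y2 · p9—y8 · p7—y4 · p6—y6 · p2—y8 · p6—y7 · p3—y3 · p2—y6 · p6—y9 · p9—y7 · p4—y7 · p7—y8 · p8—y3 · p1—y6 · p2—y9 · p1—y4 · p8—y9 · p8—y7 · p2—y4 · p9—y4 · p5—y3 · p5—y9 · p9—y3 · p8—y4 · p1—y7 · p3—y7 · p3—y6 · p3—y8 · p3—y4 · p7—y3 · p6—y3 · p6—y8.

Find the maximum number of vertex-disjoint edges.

7

One maximum matching: p1-y4, p2-y8, p3-y7, p4-y9, p5-y2, p6-y3, p7-y6.
The set {p1, p2, p3, p4, p6, p7, p8, p9} has only 6 neighbours ({y3, y4, y6, y7, y8, y9}), so by Hall's theorem at most 7 of the 9 left vertices can be matched.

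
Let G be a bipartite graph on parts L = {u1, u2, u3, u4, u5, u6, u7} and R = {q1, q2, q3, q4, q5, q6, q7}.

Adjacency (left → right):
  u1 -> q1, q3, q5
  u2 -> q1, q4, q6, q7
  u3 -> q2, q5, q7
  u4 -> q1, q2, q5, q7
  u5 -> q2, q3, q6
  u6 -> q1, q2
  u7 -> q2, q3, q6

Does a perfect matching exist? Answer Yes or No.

Yes

For example, pair u1–q3, u2–q4, u3–q5, u4–q7, u5–q2, u6–q1, u7–q6.
Every left vertex is matched, so this is a perfect matching.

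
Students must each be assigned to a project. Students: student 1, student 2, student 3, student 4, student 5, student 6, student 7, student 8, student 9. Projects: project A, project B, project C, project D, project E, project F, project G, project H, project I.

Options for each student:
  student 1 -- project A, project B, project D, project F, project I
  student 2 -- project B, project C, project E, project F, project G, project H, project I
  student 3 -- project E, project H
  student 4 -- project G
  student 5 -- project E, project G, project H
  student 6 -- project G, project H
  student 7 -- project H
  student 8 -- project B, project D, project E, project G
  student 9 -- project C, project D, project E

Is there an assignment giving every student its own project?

No

The set {student 3, student 4, student 5, student 6, student 7} has only 3 neighbours ({project E, project G, project H}), so by Hall's theorem at most 7 of the 9 students can be matched.
Hence no matching covers every student.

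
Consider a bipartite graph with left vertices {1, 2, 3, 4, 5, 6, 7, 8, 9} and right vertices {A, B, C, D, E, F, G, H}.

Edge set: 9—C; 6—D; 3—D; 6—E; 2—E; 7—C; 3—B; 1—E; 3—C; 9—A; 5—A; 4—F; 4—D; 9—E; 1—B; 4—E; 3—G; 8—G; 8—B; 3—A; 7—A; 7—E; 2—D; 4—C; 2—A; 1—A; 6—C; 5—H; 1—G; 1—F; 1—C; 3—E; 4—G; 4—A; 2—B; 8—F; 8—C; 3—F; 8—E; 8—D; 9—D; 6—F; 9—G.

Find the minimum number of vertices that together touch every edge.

8

A maximum matching has 8 edges (e.g. 1–A, 2–B, 3–F, 4–E, 5–H, 6–D, 7–C, 8–G).
By König's theorem the minimum vertex cover has the same size. One such cover is {5, A, B, C, D, E, F, G}.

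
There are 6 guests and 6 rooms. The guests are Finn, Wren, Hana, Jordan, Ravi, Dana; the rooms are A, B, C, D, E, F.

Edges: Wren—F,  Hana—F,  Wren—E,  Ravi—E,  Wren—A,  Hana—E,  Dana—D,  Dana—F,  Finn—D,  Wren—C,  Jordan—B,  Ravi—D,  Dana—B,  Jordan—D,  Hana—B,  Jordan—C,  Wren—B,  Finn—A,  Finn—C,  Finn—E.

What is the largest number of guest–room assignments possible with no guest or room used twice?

6

For example, pair Finn-A, Wren-F, Hana-E, Jordan-C, Ravi-D, Dana-B.
This saturates every guest, so 6 is the maximum.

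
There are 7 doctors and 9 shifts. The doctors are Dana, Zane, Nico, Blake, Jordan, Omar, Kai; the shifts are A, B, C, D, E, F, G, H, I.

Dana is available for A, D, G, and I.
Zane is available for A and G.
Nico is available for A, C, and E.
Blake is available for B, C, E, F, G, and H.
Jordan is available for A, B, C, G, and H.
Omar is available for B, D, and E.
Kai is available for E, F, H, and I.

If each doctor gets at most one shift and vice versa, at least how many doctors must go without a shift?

A valid assignment of size 7: Dana-I, Zane-A, Nico-C, Blake-E, Jordan-G, Omar-B, Kai-H.
This saturates every doctor, so 7 is the maximum.
That matches 7 of the 7, leaving 0 unmatched; no matching can do better.

0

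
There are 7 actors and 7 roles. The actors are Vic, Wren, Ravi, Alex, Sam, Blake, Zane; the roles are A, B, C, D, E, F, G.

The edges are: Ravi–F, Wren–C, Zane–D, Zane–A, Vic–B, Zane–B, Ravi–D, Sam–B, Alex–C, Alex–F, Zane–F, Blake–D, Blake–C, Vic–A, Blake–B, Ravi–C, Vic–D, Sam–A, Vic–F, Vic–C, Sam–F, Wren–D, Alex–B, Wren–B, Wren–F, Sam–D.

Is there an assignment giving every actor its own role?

The set {Vic, Wren, Ravi, Alex, Sam, Blake, Zane} has only 5 neighbours ({A, B, C, D, F}), so by Hall's theorem at most 5 of the 7 actors can be matched.
Hence no matching covers every actor.

No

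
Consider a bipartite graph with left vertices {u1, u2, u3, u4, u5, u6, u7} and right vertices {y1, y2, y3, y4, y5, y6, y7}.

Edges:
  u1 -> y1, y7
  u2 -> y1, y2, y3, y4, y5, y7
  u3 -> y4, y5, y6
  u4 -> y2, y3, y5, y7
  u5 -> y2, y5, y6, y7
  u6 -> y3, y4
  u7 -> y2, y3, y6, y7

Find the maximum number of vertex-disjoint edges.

For example, pair u1-y1, u2-y7, u3-y6, u4-y5, u5-y2, u6-y4, u7-y3.
This saturates every left vertex, so 7 is the maximum.

7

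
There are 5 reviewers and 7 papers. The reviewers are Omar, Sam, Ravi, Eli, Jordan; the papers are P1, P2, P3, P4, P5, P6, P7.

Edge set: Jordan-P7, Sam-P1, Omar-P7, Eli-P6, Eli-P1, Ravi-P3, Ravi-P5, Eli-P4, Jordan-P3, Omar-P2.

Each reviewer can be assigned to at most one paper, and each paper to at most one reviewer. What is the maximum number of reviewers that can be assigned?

One maximum matching: Omar-P2, Sam-P1, Ravi-P5, Eli-P6, Jordan-P7.
All 5 reviewers are matched, so no larger matching exists.

5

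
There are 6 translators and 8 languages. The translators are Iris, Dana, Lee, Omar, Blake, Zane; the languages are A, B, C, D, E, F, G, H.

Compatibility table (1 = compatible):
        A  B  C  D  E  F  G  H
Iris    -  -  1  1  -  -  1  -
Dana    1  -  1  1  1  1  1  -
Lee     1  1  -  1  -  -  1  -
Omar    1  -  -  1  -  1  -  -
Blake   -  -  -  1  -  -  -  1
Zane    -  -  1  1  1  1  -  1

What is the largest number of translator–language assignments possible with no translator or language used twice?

6

One maximum matching: Iris–C, Dana–G, Lee–B, Omar–F, Blake–D, Zane–E.
All 6 translators are matched, so no larger matching exists.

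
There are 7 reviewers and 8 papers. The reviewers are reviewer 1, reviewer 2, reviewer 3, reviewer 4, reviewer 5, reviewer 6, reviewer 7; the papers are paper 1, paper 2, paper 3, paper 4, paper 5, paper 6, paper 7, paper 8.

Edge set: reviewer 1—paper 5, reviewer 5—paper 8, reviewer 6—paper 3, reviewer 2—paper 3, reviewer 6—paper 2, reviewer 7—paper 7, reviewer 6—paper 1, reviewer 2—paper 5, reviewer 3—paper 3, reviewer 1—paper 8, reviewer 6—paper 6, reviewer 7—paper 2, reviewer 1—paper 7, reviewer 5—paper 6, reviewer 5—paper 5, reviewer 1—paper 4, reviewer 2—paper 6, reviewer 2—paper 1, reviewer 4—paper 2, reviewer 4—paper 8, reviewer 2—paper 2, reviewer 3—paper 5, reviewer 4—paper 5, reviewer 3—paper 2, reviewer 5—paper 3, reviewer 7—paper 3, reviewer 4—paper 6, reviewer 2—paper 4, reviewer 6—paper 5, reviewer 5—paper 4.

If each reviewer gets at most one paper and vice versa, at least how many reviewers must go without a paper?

For example, pair reviewer 1-paper 4, reviewer 2-paper 6, reviewer 3-paper 3, reviewer 4-paper 8, reviewer 5-paper 5, reviewer 6-paper 2, reviewer 7-paper 7.
This saturates every reviewer, so 7 is the maximum.
That matches 7 of the 7, leaving 0 unmatched; no matching can do better.

0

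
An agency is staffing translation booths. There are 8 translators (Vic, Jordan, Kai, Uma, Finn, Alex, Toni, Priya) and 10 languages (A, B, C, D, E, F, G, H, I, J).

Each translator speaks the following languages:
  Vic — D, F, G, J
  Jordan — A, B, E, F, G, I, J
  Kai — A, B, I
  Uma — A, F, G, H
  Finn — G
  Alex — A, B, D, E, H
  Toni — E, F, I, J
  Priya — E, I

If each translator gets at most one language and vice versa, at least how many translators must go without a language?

0

For example, pair Vic→D, Jordan→A, Kai→I, Uma→F, Finn→G, Alex→H, Toni→J, Priya→E.
All 8 translators are matched, so no larger matching exists.
That matches 8 of the 8, leaving 0 unmatched; no matching can do better.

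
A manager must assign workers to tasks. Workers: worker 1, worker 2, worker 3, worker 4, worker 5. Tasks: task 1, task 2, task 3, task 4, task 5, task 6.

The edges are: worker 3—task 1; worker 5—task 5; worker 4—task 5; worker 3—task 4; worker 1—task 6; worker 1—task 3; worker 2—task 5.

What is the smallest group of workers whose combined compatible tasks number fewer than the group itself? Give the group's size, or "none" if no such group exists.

2

Take S = {worker 2, worker 4}. Its neighbourhood is {task 5}, so |N(S)| = 1 < |S| = 2.
No single vertex violates Hall's condition since each has at least one neighbour, so 2 is the minimum.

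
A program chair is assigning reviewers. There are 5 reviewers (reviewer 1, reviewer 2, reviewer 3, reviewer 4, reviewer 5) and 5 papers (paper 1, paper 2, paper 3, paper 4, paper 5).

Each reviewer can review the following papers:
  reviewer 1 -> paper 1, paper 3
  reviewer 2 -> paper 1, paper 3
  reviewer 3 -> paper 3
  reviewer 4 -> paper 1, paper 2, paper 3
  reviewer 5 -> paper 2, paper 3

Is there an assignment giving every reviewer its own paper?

The set {reviewer 1, reviewer 2, reviewer 3, reviewer 4, reviewer 5} has only 3 neighbours ({paper 1, paper 2, paper 3}), so by Hall's theorem at most 3 of the 5 reviewers can be matched.
Hence no matching covers every reviewer.

No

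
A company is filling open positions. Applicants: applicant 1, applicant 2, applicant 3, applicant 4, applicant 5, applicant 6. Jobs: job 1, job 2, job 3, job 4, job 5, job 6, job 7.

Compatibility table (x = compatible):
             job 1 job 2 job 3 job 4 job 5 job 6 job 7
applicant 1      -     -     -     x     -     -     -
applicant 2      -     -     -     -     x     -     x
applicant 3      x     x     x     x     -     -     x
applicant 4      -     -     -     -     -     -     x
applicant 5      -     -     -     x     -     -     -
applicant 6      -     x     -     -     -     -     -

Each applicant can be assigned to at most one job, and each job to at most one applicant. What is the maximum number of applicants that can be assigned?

5

A valid assignment of size 5: applicant 1-job 4, applicant 2-job 5, applicant 3-job 1, applicant 4-job 7, applicant 6-job 2.
The set {applicant 1, applicant 5} has only 1 neighbour ({job 4}), so by Hall's theorem at most 5 of the 6 applicants can be matched.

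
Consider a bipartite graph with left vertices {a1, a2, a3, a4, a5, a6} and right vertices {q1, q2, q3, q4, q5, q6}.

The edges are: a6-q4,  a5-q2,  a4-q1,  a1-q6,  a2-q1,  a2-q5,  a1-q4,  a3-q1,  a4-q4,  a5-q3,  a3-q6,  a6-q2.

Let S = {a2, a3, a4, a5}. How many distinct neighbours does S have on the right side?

6

The union of neighbours of {a2, a3, a4, a5} is {q1, q2, q3, q4, q5, q6}, which has 6 elements.
Since |N(S)| = 6 ≥ |S| = 4, Hall's condition holds for this subset.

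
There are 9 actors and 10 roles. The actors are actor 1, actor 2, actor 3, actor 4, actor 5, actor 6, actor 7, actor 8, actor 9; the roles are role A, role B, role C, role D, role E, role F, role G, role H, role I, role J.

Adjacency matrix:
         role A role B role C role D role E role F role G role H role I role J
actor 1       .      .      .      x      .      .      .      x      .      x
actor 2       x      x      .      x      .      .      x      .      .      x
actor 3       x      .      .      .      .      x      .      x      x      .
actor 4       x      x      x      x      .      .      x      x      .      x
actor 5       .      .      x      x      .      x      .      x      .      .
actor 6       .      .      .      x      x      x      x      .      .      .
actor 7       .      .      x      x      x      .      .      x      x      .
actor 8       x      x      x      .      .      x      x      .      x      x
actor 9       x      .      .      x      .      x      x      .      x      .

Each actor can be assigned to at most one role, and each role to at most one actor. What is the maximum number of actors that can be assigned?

A valid assignment of size 9: actor 1→role D, actor 2→role J, actor 3→role H, actor 4→role B, actor 5→role F, actor 6→role E, actor 7→role I, actor 8→role C, actor 9→role G.
All 9 actors are matched, so no larger matching exists.

9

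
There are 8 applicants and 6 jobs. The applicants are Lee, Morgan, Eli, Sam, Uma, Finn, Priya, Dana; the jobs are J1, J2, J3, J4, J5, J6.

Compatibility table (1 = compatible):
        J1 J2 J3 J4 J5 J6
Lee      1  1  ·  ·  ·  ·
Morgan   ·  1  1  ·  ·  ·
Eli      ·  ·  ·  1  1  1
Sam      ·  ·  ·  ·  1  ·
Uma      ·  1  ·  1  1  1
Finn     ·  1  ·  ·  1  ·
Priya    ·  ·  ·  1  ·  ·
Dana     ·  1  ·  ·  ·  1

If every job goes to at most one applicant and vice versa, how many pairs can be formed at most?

A valid assignment of size 6: Lee-J1, Morgan-J3, Eli-J4, Sam-J5, Uma-J6, Finn-J2.
The set {Eli, Sam, Uma, Finn, Priya, Dana} has only 4 neighbours ({J2, J4, J5, J6}), so by Hall's theorem at most 6 of the 8 applicants can be matched.

6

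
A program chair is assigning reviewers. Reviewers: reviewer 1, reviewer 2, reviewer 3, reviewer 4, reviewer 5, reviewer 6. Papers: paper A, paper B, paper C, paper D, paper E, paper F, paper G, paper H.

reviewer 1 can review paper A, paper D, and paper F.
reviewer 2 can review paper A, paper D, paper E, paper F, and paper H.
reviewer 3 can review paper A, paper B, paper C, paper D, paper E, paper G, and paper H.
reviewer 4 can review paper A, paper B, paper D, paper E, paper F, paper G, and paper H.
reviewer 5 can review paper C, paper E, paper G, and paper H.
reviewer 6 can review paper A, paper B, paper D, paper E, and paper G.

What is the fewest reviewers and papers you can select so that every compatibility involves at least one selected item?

6

The 6 edges reviewer 1–paper F, reviewer 2–paper D, reviewer 3–paper C, reviewer 4–paper G, reviewer 5–paper E, reviewer 6–paper B form a matching, so any vertex cover needs at least 6 vertices (one per matched edge).
Conversely {reviewer 1, reviewer 2, reviewer 3, reviewer 4, reviewer 5, reviewer 6} meets every edge and has exactly 6 vertices, so 6 is optimal.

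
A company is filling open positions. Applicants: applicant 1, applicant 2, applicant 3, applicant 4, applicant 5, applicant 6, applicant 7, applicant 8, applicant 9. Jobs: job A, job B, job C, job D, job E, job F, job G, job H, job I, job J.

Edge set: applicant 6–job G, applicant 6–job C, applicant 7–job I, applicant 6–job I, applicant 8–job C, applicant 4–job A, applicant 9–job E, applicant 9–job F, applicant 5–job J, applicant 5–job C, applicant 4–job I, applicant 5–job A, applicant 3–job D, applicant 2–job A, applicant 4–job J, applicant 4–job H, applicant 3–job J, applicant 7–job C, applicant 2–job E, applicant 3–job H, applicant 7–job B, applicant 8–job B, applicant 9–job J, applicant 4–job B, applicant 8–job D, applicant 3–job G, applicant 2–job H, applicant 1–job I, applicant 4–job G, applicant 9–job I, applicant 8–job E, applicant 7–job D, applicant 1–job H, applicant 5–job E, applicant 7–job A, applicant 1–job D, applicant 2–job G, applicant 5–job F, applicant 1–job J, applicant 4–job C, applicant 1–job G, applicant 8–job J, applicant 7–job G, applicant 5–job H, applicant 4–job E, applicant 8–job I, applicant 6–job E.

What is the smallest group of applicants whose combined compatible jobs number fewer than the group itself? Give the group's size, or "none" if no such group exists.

none

A matching saturating every applicant exists, for instance applicant 1→job H, applicant 2→job A, applicant 3→job G, applicant 4→job B, applicant 5→job F, applicant 6→job E, applicant 7→job I, applicant 8→job D, applicant 9→job J.
By Hall's marriage theorem, this means |N(S)| ≥ |S| for every subset S, so no violating subset exists.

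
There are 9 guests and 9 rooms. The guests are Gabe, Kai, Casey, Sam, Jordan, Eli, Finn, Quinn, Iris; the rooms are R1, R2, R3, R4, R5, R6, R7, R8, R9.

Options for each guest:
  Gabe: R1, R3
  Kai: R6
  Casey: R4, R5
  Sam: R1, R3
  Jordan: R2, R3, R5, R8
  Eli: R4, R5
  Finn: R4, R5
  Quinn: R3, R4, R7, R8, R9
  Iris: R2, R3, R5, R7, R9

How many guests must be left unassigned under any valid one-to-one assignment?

One maximum matching: Gabe-R1, Kai-R6, Casey-R5, Sam-R3, Jordan-R2, Eli-R4, Quinn-R8, Iris-R9.
The set {Casey, Eli, Finn} has only 2 neighbours ({R4, R5}), so by Hall's theorem at most 8 of the 9 guests can be matched.
That matches 8 of the 9, leaving 1 unmatched; no matching can do better.

1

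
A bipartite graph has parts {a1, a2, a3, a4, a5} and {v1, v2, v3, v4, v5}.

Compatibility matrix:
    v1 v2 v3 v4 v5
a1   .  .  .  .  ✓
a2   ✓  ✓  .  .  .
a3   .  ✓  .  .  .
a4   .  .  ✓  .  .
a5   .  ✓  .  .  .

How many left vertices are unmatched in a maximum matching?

For example, pair a1→v5, a2→v1, a3→v2, a4→v3.
The set {a3, a5} has only 1 neighbour ({v2}), so by Hall's theorem at most 4 of the 5 left vertices can be matched.
That matches 4 of the 5, leaving 1 unmatched; no matching can do better.

1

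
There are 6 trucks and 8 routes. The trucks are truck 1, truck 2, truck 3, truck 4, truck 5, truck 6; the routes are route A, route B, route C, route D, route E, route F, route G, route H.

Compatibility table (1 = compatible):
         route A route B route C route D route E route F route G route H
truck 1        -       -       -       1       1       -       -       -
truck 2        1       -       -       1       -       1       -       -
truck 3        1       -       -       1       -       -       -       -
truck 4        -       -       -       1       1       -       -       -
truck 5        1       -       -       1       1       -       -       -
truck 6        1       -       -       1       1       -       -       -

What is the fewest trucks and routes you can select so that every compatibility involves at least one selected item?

{truck 2, route A, route D, route E} is a vertex cover of size 4: every edge has an endpoint in this set.
No smaller cover exists because truck 1–route D, truck 2–route F, truck 3–route A, truck 4–route E is a matching of size 4, and a cover must include an endpoint of each of these disjoint edges (König's theorem).

4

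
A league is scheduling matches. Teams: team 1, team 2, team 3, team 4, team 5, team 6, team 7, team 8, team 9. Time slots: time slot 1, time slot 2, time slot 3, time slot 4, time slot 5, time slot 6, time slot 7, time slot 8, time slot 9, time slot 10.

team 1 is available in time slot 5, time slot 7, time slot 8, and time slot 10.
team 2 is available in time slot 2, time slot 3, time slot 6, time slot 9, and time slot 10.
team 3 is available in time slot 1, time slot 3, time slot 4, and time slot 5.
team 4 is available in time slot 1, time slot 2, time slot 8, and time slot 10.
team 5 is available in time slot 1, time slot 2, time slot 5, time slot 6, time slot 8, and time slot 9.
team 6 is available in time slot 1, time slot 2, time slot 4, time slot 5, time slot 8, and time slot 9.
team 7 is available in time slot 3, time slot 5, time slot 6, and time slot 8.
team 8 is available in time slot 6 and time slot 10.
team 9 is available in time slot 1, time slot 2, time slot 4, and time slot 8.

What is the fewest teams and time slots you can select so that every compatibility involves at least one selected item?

9

A maximum matching has 9 edges (e.g. team 1–time slot 7, team 2–time slot 9, team 3–time slot 1, team 4–time slot 10, team 5–time slot 5, team 6–time slot 8, team 7–time slot 3, team 8–time slot 6, team 9–time slot 4).
By König's theorem the minimum vertex cover has the same size. One such cover is {team 1, team 2, team 3, team 4, team 5, team 6, team 7, team 8, team 9}.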